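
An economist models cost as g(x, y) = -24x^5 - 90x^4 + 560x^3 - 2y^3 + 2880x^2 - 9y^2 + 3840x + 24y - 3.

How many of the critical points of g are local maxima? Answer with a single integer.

2

g separates as a function of x plus a function of y, so ∇g=0 decouples.
∂g/∂x = -120(x - 4)(x + 1)(x + 2)(x + 4) = 0 at x ∈ {-4, -2, -1, 4}; ∂g/∂y = -6(y - 1)(y + 4) = 0 at y ∈ {-4, 1}.
The Hessian is diagonal: diag(g_xx, g_yy). Second derivatives: g_xx(-4)=5760, g_xx(-2)=-1440, g_xx(-1)=1800, g_xx(4)=-28800; g_yy(-4)=30, g_yy(1)=-30.
Local maxima occur where both diagonal entries negative: (-2, 1), (4, 1). Count: 2.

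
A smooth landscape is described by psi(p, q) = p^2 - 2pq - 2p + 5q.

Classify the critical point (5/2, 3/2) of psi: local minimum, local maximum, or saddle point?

The Hessian of psi is constant: H = [[2, -2], [-2, 0]].
det(H) = 2·0 − (-2)² = -4.
Since det(H) < 0, H is indefinite and the critical point is a saddle point.

saddle point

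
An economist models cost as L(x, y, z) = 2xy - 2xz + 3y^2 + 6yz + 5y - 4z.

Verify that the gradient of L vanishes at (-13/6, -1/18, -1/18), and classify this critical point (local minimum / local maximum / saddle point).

saddle point

∇L = (2y - 2z, 2x + 6y + 6z + 5, -2x + 6y - 4); substituting (-13/6, -1/18, -1/18) gives ∇L = (0, 0, 0), so (-13/6, -1/18, -1/18) is indeed a critical point.
The Hessian is constant: H = [[0, 2, -2], [2, 6, 6], [-2, 6, 0]].
Leading principal minors: Δ₁ = 0, Δ₂ = -4, Δ₃ = -72.
The minors fit neither the all-positive nor the alternating-sign pattern, so H is indefinite: a saddle point.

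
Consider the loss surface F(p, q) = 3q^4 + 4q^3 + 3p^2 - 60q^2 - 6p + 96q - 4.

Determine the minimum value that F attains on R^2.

-839

F(p,q) separates as A(p) + B(q) − 4, so its minimum is min A + min B − 4.
A'(p) = 6p - 6 vanishes at p ∈ {1}; B'(q) = 12(q - 2)(q - 1)(q + 4) vanishes at q ∈ {-4, 1, 2}.
Local minima of A (where A''>0): A(1)=-3. Local minima of B: B(-4)=-832, B(2)=32.
So the global minimum of F is A(1) + B(-4) − 4 = -3 − 832 − 4 = -839, attained at (1, -4).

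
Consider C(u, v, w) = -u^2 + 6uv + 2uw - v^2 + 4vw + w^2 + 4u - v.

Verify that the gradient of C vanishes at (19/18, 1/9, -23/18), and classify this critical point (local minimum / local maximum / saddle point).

saddle point

∇C = (-2u + 6v + 2w + 4, 6u - 2v + 4w - 1, 2u + 4v + 2w); substituting (19/18, 1/9, -23/18) gives ∇C = (0, 0, 0), so (19/18, 1/9, -23/18) is indeed a critical point.
The Hessian is constant: H = [[-2, 6, 2], [6, -2, 4], [2, 4, 2]].
Leading principal minors: Δ₁ = -2, Δ₂ = -32, Δ₃ = 72.
The minors fit neither the all-positive nor the alternating-sign pattern, so H is indefinite: a saddle point.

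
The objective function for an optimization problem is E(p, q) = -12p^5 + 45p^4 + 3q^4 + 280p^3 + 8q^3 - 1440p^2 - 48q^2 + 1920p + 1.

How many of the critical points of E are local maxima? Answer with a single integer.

E separates as a function of p plus a function of q, so ∇E=0 decouples.
∂E/∂p = -60(p - 4)(p - 2)(p - 1)(p + 4) = 0 at p ∈ {-4, 1, 2, 4}; ∂E/∂q = 12q(q - 2)(q + 4) = 0 at q ∈ {-4, 0, 2}.
The Hessian is diagonal: diag(E_pp, E_qq). Second derivatives: E_pp(-4)=14400, E_pp(1)=-900, E_pp(2)=720, E_pp(4)=-2880; E_qq(-4)=288, E_qq(0)=-96, E_qq(2)=144.
Local maxima occur where both diagonal entries negative: (1, 0), (4, 0). Count: 2.

2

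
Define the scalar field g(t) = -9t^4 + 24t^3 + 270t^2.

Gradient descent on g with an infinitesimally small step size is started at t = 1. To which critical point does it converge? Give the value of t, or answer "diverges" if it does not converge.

0

g'(t) = -36t(t - 5)(t + 3), so g'(1) = 576.
Gradient descent moves in the -g' direction, i.e. t is decreasing.
The nearest critical point in that direction is t = 0, where g'' = 540 > 0 (a local minimum). The iterate converges there.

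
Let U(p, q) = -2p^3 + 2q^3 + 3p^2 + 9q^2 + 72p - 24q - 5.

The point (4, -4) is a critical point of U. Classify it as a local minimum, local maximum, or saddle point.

local maximum

The mixed partial ∂²U/∂p∂q is 0, so the Hessian at any point is diag(U_pp, U_qq) = diag(6(-2p + 1), 6(2q + 3)).
At (4, -4): H = diag(-42, -30).
Both eigenvalues are negative, so H is negative definite: a local maximum.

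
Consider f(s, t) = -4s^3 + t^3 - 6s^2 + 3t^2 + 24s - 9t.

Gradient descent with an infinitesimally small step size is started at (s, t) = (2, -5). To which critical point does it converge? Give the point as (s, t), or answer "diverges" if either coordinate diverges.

diverges

f is separable, so gradient descent decouples: s follows -∂f/∂s, t follows -∂f/∂t.
∂f/∂s = -12(s - 1)(s + 2); at s=2 this is -48, so s increases.
∂f/∂t = 3(t - 1)(t + 3); at t=-5 this is 36, so t decreases.
The s-coordinate has no critical point in that direction and runs off to infinity.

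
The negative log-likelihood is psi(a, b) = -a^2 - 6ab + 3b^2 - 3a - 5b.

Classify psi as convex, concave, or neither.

psi is quadratic, so its Hessian is the constant matrix H = [[-2, -6], [-6, 6]].
det(H) = -48, tr(H) = 4.
det(H) < 0, so H is indefinite: neither convex nor concave.

neither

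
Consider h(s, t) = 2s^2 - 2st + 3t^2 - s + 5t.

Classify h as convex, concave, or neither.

convex

h is quadratic, so its Hessian is the constant matrix H = [[4, -2], [-2, 6]].
det(H) = 20, tr(H) = 10.
det(H) > 0 and tr(H) > 0, so H is positive definite everywhere: convex.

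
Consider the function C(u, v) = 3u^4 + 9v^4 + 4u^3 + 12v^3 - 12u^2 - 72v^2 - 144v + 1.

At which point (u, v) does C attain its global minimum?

C(u,v) separates as P(u) + Q(v) + 1, so its minimum is min P + min Q + 1.
P'(u) = 12u(u - 1)(u + 2) vanishes at u ∈ {-2, 0, 1}; Q'(v) = 36(v - 2)(v + 1)(v + 2) vanishes at v ∈ {-2, -1, 2}.
Local minima of P (where P''>0): P(-2)=-32, P(1)=-5. Local minima of Q: Q(-2)=48, Q(2)=-336.
So the global minimum of C is P(-2) + Q(2) + 1 = -32 − 336 + 1 = -367, attained at (-2, 2).

(-2, 2)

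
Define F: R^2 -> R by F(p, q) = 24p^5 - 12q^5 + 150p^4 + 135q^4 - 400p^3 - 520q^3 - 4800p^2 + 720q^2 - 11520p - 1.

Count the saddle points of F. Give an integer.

8

F separates as a function of p plus a function of q, so ∇F=0 decouples.
∂F/∂p = 120(p - 4)(p + 2)(p + 3)(p + 4) = 0 at p ∈ {-4, -3, -2, 4}; ∂F/∂q = -60q(q - 4)(q - 3)(q - 2) = 0 at q ∈ {0, 2, 3, 4}.
The Hessian is diagonal: diag(F_pp, F_qq). Second derivatives: F_pp(-4)=-1920, F_pp(-3)=840, F_pp(-2)=-1440, F_pp(4)=40320; F_qq(0)=1440, F_qq(2)=-240, F_qq(3)=180, F_qq(4)=-480.
Saddle points occur where the two diagonal entries have opposite signs: (-4, 0), (-4, 3), (-3, 2), (-3, 4), (-2, 0), (-2, 3), (4, 2), (4, 4). Count: 8.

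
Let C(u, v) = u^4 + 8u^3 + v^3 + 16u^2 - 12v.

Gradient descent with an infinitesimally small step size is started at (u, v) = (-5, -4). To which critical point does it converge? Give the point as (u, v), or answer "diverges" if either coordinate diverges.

C is separable, so gradient descent decouples: u follows -∂C/∂u, v follows -∂C/∂v.
∂C/∂u = 4u(u + 2)(u + 4); at u=-5 this is -60, so u increases.
∂C/∂v = 3(v - 2)(v + 2); at v=-4 this is 36, so v decreases.
The v-coordinate has no critical point in that direction and runs off to infinity.

diverges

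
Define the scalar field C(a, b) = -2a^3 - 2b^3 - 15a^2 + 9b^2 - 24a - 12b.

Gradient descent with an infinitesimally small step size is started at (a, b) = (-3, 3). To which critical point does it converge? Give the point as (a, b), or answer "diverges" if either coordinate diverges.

diverges

C is separable, so gradient descent decouples: a follows -∂C/∂a, b follows -∂C/∂b.
∂C/∂a = -6(a + 1)(a + 4); at a=-3 this is 12, so a decreases.
∂C/∂b = -6(b - 2)(b - 1); at b=3 this is -12, so b increases.
The b-coordinate has no critical point in that direction and runs off to infinity.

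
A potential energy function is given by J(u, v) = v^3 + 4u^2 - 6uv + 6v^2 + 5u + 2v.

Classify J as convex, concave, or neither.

neither

The term v^3 is cubic, so the Hessian is not constant.
∂²J/∂v² = 6v + 12, which takes both signs as v varies (negative for sufficiently negative v). A diagonal entry of the Hessian changing sign means the Hessian is neither positive- nor negative-semidefinite on all of R^2.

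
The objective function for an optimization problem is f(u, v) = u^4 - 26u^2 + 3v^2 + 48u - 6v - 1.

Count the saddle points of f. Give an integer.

f separates as a function of u plus a function of v, so ∇f=0 decouples.
∂f/∂u = 4(u - 3)(u - 1)(u + 4) = 0 at u ∈ {-4, 1, 3}; ∂f/∂v = 6(v - 1) = 0 at v ∈ {1}.
The Hessian is diagonal: diag(f_uu, f_vv). Second derivatives: f_uu(-4)=140, f_uu(1)=-40, f_uu(3)=56; f_vv(1)=6.
Saddle points occur where the two diagonal entries have opposite signs: (1, 1). Count: 1.

1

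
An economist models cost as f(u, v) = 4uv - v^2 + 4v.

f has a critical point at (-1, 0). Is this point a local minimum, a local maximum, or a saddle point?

The Hessian of f is constant: H = [[0, 4], [4, -2]].
det(H) = 0·(-2) − 4² = -16.
Since det(H) < 0, H is indefinite and the critical point is a saddle point.

saddle point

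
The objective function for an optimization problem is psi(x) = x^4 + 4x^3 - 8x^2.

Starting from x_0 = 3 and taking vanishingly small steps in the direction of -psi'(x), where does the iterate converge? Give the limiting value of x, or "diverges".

psi'(x) = 4x(x - 1)(x + 4), so psi'(3) = 168.
Gradient descent moves in the -psi' direction, i.e. x is decreasing.
The nearest critical point in that direction is x = 1, where psi'' = 20 > 0 (a local minimum). The iterate converges there.

1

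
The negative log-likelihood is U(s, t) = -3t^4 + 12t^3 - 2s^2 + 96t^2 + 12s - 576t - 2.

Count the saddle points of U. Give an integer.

1

U separates as a function of s plus a function of t, so ∇U=0 decouples.
∂U/∂s = -4(s - 3) = 0 at s ∈ {3}; ∂U/∂t = -12(t - 4)(t - 3)(t + 4) = 0 at t ∈ {-4, 3, 4}.
The Hessian is diagonal: diag(U_ss, U_tt). Second derivatives: U_ss(3)=-4; U_tt(-4)=-672, U_tt(3)=84, U_tt(4)=-96.
Saddle points occur where the two diagonal entries have opposite signs: (3, 3). Count: 1.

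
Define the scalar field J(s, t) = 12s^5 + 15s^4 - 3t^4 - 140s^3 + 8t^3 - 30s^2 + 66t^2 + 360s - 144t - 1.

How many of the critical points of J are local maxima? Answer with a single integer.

J separates as a function of s plus a function of t, so ∇J=0 decouples.
∂J/∂s = 60(s - 2)(s - 1)(s + 1)(s + 3) = 0 at s ∈ {-3, -1, 1, 2}; ∂J/∂t = -12(t - 4)(t - 1)(t + 3) = 0 at t ∈ {-3, 1, 4}.
The Hessian is diagonal: diag(J_ss, J_tt). Second derivatives: J_ss(-3)=-2400, J_ss(-1)=720, J_ss(1)=-480, J_ss(2)=900; J_tt(-3)=-336, J_tt(1)=144, J_tt(4)=-252.
Local maxima occur where both diagonal entries negative: (-3, -3), (-3, 4), (1, -3), (1, 4). Count: 4.

4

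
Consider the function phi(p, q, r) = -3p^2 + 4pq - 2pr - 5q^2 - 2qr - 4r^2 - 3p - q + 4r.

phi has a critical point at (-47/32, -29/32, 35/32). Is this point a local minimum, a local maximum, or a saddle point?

local maximum

The Hessian is constant: H = [[-6, 4, -2], [4, -10, -2], [-2, -2, -8]].
Leading principal minors: Δ₁ = -6, Δ₂ = 44, Δ₃ = -256.
The minors alternate sign starting negative (−, +, −), so H is negative definite: a local maximum.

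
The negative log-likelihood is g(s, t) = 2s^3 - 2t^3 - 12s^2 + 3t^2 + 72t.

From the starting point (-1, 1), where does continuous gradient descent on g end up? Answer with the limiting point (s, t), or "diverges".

g is separable, so gradient descent decouples: s follows -∂g/∂s, t follows -∂g/∂t.
∂g/∂s = 6s(s - 4); at s=-1 this is 30, so s decreases.
∂g/∂t = -6(t - 4)(t + 3); at t=1 this is 72, so t decreases.
The s-coordinate has no critical point in that direction and runs off to infinity.

diverges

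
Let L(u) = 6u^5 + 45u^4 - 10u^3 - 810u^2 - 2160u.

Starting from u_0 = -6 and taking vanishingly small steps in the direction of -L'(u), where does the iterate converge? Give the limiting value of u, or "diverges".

diverges

L'(u) = 30(u - 3)(u + 2)(u + 3)(u + 4), so L'(-6) = 6480.
Gradient descent moves in the -L' direction, i.e. u is decreasing.
There is no critical point below u=-6, and L' keeps the same sign, so the iterate runs off to −∞.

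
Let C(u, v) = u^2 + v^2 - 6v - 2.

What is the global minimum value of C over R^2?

C(u,v) separates as P(u) + Q(v) − 2, so its minimum is min P + min Q − 2.
P'(u) = 2u vanishes at u ∈ {0}; Q'(v) = 2v - 6 vanishes at v ∈ {3}.
Local minima of P (where P''>0): P(0)=0. Local minima of Q: Q(3)=-9.
So the global minimum of C is P(0) + Q(3) − 2 = 0 − 9 − 2 = -11, attained at (0, 3).

-11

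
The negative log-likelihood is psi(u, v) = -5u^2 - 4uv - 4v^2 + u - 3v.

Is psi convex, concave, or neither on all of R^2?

psi is quadratic, so its Hessian is the constant matrix H = [[-10, -4], [-4, -8]].
det(H) = 64, tr(H) = -18.
det(H) > 0 and tr(H) < 0, so H is negative definite everywhere: concave.

concave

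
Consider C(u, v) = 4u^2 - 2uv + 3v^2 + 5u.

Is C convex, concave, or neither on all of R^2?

C is quadratic, so its Hessian is the constant matrix H = [[8, -2], [-2, 6]].
det(H) = 44, tr(H) = 14.
det(H) > 0 and tr(H) > 0, so H is positive definite everywhere: convex.

convex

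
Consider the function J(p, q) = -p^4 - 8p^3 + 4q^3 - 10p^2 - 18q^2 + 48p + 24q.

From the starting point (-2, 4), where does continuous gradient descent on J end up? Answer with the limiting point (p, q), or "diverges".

J is separable, so gradient descent decouples: p follows -∂J/∂p, q follows -∂J/∂q.
∂J/∂p = -4(p - 1)(p + 3)(p + 4); at p=-2 this is 24, so p decreases.
∂J/∂q = 12(q - 2)(q - 1); at q=4 this is 72, so q decreases.
p converges to its nearest critical value -3 (a local min of the p-part); q converges to 2. The iterate converges to (-3, 2).

(-3, 2)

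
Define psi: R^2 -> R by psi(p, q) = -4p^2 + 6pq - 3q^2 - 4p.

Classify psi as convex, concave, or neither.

concave

psi is quadratic, so its Hessian is the constant matrix H = [[-8, 6], [6, -6]].
det(H) = 12, tr(H) = -14.
det(H) > 0 and tr(H) < 0, so H is negative definite everywhere: concave.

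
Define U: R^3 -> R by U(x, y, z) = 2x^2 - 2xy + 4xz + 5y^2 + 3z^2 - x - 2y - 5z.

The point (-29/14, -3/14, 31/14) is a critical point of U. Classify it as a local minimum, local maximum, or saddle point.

The Hessian is constant: H = [[4, -2, 4], [-2, 10, 0], [4, 0, 6]].
Leading principal minors: Δ₁ = 4, Δ₂ = 36, Δ₃ = 56.
All leading minors are positive, so H is positive definite: a local minimum.

local minimum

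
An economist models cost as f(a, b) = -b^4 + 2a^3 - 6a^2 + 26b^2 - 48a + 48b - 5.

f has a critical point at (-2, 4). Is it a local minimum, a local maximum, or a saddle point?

local maximum

The mixed partial ∂²f/∂a∂b is 0, so the Hessian at any point is diag(f_aa, f_bb) = diag(12(a - 1), 4(-3b^2 + 13)).
At (-2, 4): H = diag(-36, -140).
Both eigenvalues are negative, so H is negative definite: a local maximum.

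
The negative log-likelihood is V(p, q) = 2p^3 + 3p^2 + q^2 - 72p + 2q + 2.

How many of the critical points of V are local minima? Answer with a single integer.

V separates as a function of p plus a function of q, so ∇V=0 decouples.
∂V/∂p = 6(p - 3)(p + 4) = 0 at p ∈ {-4, 3}; ∂V/∂q = 2(q + 1) = 0 at q ∈ {-1}.
The Hessian is diagonal: diag(V_pp, V_qq). Second derivatives: V_pp(-4)=-42, V_pp(3)=42; V_qq(-1)=2.
Local minima occur where both diagonal entries positive: (3, -1). Count: 1.

1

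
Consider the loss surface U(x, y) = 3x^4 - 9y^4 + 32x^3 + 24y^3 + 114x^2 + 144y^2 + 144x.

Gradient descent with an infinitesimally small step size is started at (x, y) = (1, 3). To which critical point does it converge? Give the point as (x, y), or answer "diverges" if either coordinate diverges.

(-1, 0)

U is separable, so gradient descent decouples: x follows -∂U/∂x, y follows -∂U/∂y.
∂U/∂x = 12(x + 1)(x + 3)(x + 4); at x=1 this is 480, so x decreases.
∂U/∂y = -36y(y - 4)(y + 2); at y=3 this is 540, so y decreases.
x converges to its nearest critical value -1 (a local min of the x-part); y converges to 0. The iterate converges to (-1, 0).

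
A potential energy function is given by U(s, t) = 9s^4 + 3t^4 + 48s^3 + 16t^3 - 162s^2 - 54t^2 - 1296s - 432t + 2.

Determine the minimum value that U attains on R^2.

U(s,t) separates as P(s) + Q(t) + 2, so its minimum is min P + min Q + 2.
P'(s) = 36(s - 3)(s + 3)(s + 4) vanishes at s ∈ {-4, -3, 3}; Q'(t) = 12(t - 3)(t + 3)(t + 4) vanishes at t ∈ {-4, -3, 3}.
Local minima of P (where P''>0): P(-4)=1824, P(3)=-3321. Local minima of Q: Q(-4)=608, Q(3)=-1107.
So the global minimum of U is P(3) + Q(3) + 2 = -3321 − 1107 + 2 = -4426, attained at (3, 3).

-4426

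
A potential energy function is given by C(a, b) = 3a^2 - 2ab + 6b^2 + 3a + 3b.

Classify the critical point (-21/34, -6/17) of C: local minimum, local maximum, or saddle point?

The Hessian of C is constant: H = [[6, -2], [-2, 12]].
det(H) = 6·12 − (-2)² = 68.
det(H) > 0 and tr(H) = 18 > 0, so H is positive definite and the point is a local minimum.

local minimum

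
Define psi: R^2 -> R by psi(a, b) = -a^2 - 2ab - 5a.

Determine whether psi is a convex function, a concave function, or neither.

psi is quadratic, so its Hessian is the constant matrix H = [[-2, -2], [-2, 0]].
det(H) = -4, tr(H) = -2.
det(H) < 0, so H is indefinite: neither convex nor concave.

neither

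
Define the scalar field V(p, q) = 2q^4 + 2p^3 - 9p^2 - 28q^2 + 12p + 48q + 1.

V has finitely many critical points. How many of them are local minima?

2

V separates as a function of p plus a function of q, so ∇V=0 decouples.
∂V/∂p = 6(p - 2)(p - 1) = 0 at p ∈ {1, 2}; ∂V/∂q = 8(q - 2)(q - 1)(q + 3) = 0 at q ∈ {-3, 1, 2}.
The Hessian is diagonal: diag(V_pp, V_qq). Second derivatives: V_pp(1)=-6, V_pp(2)=6; V_qq(-3)=160, V_qq(1)=-32, V_qq(2)=40.
Local minima occur where both diagonal entries positive: (2, -3), (2, 2). Count: 2.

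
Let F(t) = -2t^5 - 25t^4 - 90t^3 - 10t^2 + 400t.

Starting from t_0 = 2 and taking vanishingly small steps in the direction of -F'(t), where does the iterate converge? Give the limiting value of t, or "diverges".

diverges

F'(t) = -10(t - 1)(t + 2)(t + 4)(t + 5), so F'(2) = -1680.
Gradient descent moves in the -F' direction, i.e. t is increasing.
There is no critical point above t=2, and F' keeps the same sign, so the iterate runs off to +∞.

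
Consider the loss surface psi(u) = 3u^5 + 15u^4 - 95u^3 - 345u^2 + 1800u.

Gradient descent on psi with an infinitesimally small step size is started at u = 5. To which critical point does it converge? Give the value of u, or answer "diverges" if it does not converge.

3

psi'(u) = 15(u - 3)(u - 2)(u + 4)(u + 5), so psi'(5) = 8100.
Gradient descent moves in the -psi' direction, i.e. u is decreasing.
The nearest critical point in that direction is u = 3, where psi'' = 840 > 0 (a local minimum). The iterate converges there.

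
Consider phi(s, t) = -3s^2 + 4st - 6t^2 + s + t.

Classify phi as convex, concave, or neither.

phi is quadratic, so its Hessian is the constant matrix H = [[-6, 4], [4, -12]].
det(H) = 56, tr(H) = -18.
det(H) > 0 and tr(H) < 0, so H is negative definite everywhere: concave.

concave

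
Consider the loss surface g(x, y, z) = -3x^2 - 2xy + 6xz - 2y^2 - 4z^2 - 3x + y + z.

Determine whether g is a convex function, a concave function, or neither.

g is quadratic, so its Hessian is the constant matrix H = [[-6, -2, 6], [-2, -4, 0], [6, 0, -8]].
Leading principal minors: -6, 20, -16.
Signs alternate −, +, − ⇒ H ≺ 0 ⇒ concave.

concave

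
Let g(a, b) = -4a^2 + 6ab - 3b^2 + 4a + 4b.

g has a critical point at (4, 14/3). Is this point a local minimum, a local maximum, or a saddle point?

local maximum

The Hessian of g is constant: H = [[-8, 6], [6, -6]].
det(H) = (-8)·(-6) − 6² = 12.
det(H) > 0 and tr(H) = -14 < 0, so H is negative definite and the point is a local maximum.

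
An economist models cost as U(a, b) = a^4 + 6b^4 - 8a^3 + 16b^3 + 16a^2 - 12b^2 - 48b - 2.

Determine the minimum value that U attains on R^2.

-40

U(a,b) separates as P(a) + Q(b) − 2, so its minimum is min P + min Q − 2.
P'(a) = 4a(a - 4)(a - 2) vanishes at a ∈ {0, 2, 4}; Q'(b) = 24(b - 1)(b + 1)(b + 2) vanishes at b ∈ {-2, -1, 1}.
Local minima of P (where P''>0): P(0)=0, P(4)=0. Local minima of Q: Q(-2)=16, Q(1)=-38.
So the global minimum of U is P(0) + Q(1) − 2 = 0 − 38 − 2 = -40, attained at (0, 1).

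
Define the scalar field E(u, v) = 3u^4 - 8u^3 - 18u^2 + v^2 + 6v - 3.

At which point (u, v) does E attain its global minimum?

E(u,v) separates as P(u) + Q(v) − 3, so its minimum is min P + min Q − 3.
P'(u) = 12u(u - 3)(u + 1) vanishes at u ∈ {-1, 0, 3}; Q'(v) = 2v + 6 vanishes at v ∈ {-3}.
Local minima of P (where P''>0): P(-1)=-7, P(3)=-135. Local minima of Q: Q(-3)=-9.
So the global minimum of E is P(3) + Q(-3) − 3 = -135 − 9 − 3 = -147, attained at (3, -3).

(3, -3)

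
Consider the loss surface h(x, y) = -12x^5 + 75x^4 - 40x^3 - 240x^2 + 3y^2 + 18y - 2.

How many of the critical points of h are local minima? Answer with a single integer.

2

h separates as a function of x plus a function of y, so ∇h=0 decouples.
∂h/∂x = -60x(x - 4)(x - 2)(x + 1) = 0 at x ∈ {-1, 0, 2, 4}; ∂h/∂y = 6(y + 3) = 0 at y ∈ {-3}.
The Hessian is diagonal: diag(h_xx, h_yy). Second derivatives: h_xx(-1)=900, h_xx(0)=-480, h_xx(2)=720, h_xx(4)=-2400; h_yy(-3)=6.
Local minima occur where both diagonal entries positive: (-1, -3), (2, -3). Count: 2.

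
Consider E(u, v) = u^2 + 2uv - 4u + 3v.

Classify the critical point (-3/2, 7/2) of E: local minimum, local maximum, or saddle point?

The Hessian of E is constant: H = [[2, 2], [2, 0]].
det(H) = 2·0 − 2² = -4.
Since det(H) < 0, H is indefinite and the critical point is a saddle point.

saddle point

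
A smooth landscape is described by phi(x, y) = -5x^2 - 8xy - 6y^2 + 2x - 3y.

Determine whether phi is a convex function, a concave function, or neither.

phi is quadratic, so its Hessian is the constant matrix H = [[-10, -8], [-8, -12]].
det(H) = 56, tr(H) = -22.
det(H) > 0 and tr(H) < 0, so H is negative definite everywhere: concave.

concave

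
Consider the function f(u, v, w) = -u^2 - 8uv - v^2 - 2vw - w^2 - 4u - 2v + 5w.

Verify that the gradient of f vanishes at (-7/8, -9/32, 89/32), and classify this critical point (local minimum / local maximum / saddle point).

saddle point

∇f = (-2u - 8v - 4, -8u - 2v - 2w - 2, -2v - 2w + 5); substituting (-7/8, -9/32, 89/32) gives ∇f = (0, 0, 0), so (-7/8, -9/32, 89/32) is indeed a critical point.
The Hessian is constant: H = [[-2, -8, 0], [-8, -2, -2], [0, -2, -2]].
Leading principal minors: Δ₁ = -2, Δ₂ = -60, Δ₃ = 128.
The minors fit neither the all-positive nor the alternating-sign pattern, so H is indefinite: a saddle point.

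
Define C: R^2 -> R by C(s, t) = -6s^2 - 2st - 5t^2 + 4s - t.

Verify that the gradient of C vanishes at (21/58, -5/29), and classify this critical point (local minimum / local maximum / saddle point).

∇C = (-12s - 2t + 4, -2s - 10t - 1); substituting (21/58, -5/29) gives ∇C = (0, 0), so (21/58, -5/29) is indeed a critical point.
The Hessian of C is constant: H = [[-12, -2], [-2, -10]].
det(H) = (-12)·(-10) − (-2)² = 116.
det(H) > 0 and tr(H) = -22 < 0, so H is negative definite and the point is a local maximum.

local maximum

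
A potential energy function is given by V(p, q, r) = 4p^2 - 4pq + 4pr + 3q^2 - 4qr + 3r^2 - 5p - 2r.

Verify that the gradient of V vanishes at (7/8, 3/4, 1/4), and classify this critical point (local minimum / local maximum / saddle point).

local minimum

∇V = (8p - 4q + 4r - 5, -4p + 6q - 4r, 4p - 4q + 6r - 2); substituting (7/8, 3/4, 1/4) gives ∇V = (0, 0, 0), so (7/8, 3/4, 1/4) is indeed a critical point.
The Hessian is constant: H = [[8, -4, 4], [-4, 6, -4], [4, -4, 6]].
Leading principal minors: Δ₁ = 8, Δ₂ = 32, Δ₃ = 96.
All leading minors are positive, so H is positive definite: a local minimum.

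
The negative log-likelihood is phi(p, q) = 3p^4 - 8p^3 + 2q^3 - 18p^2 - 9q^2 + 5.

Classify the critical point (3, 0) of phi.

The mixed partial ∂²phi/∂p∂q is 0, so the Hessian at any point is diag(phi_pp, phi_qq) = diag(12(3p^2 - 4p - 3), 6(2q - 3)).
At (3, 0): H = diag(144, -18).
The eigenvalues have opposite signs, so H is indefinite: a saddle point.

saddle point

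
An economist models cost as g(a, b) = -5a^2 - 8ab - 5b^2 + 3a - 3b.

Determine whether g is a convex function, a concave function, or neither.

g is quadratic, so its Hessian is the constant matrix H = [[-10, -8], [-8, -10]].
det(H) = 36, tr(H) = -20.
det(H) > 0 and tr(H) < 0, so H is negative definite everywhere: concave.

concave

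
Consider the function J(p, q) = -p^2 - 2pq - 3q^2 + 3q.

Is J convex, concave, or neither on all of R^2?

concave

J is quadratic, so its Hessian is the constant matrix H = [[-2, -2], [-2, -6]].
det(H) = 8, tr(H) = -8.
det(H) > 0 and tr(H) < 0, so H is negative definite everywhere: concave.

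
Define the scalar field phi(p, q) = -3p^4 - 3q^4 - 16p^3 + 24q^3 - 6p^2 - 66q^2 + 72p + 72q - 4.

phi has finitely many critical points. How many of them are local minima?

1

phi separates as a function of p plus a function of q, so ∇phi=0 decouples.
∂phi/∂p = -12(p - 1)(p + 2)(p + 3) = 0 at p ∈ {-3, -2, 1}; ∂phi/∂q = -12(q - 3)(q - 2)(q - 1) = 0 at q ∈ {1, 2, 3}.
The Hessian is diagonal: diag(phi_pp, phi_qq). Second derivatives: phi_pp(-3)=-48, phi_pp(-2)=36, phi_pp(1)=-144; phi_qq(1)=-24, phi_qq(2)=12, phi_qq(3)=-24.
Local minima occur where both diagonal entries positive: (-2, 2). Count: 1.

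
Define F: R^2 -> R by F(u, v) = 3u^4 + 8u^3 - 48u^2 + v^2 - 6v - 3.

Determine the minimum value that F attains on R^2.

F(u,v) separates as P(u) + Q(v) − 3, so its minimum is min P + min Q − 3.
P'(u) = 12u(u - 2)(u + 4) vanishes at u ∈ {-4, 0, 2}; Q'(v) = 2v - 6 vanishes at v ∈ {3}.
Local minima of P (where P''>0): P(-4)=-512, P(2)=-80. Local minima of Q: Q(3)=-9.
So the global minimum of F is P(-4) + Q(3) − 3 = -512 − 9 − 3 = -524, attained at (-4, 3).

-524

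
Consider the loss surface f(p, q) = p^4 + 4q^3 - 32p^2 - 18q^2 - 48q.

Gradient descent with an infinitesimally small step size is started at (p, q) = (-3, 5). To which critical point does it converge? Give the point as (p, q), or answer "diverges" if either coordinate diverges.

(-4, 4)

f is separable, so gradient descent decouples: p follows -∂f/∂p, q follows -∂f/∂q.
∂f/∂p = 4p(p - 4)(p + 4); at p=-3 this is 84, so p decreases.
∂f/∂q = 12(q - 4)(q + 1); at q=5 this is 72, so q decreases.
p converges to its nearest critical value -4 (a local min of the p-part); q converges to 4. The iterate converges to (-4, 4).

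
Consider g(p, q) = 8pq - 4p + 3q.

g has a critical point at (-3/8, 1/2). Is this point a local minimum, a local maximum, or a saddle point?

saddle point

The Hessian of g is constant: H = [[0, 8], [8, 0]].
det(H) = 0·0 − 8² = -64.
Since det(H) < 0, H is indefinite and the critical point is a saddle point.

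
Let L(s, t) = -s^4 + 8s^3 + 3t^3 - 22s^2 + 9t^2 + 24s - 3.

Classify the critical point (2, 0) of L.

The mixed partial ∂²L/∂s∂t is 0, so the Hessian at any point is diag(L_ss, L_tt) = diag(4(-3s^2 + 12s - 11), 18(t + 1)).
At (2, 0): H = diag(4, 18).
Both eigenvalues are positive, so H is positive definite: a local minimum.

local minimum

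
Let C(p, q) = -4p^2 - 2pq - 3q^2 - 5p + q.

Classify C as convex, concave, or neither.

C is quadratic, so its Hessian is the constant matrix H = [[-8, -2], [-2, -6]].
det(H) = 44, tr(H) = -14.
det(H) > 0 and tr(H) < 0, so H is negative definite everywhere: concave.

concave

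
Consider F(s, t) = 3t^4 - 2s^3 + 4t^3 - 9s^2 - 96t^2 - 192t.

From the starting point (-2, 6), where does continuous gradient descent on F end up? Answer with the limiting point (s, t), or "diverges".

F is separable, so gradient descent decouples: s follows -∂F/∂s, t follows -∂F/∂t.
∂F/∂s = -6s(s + 3); at s=-2 this is 12, so s decreases.
∂F/∂t = 12(t - 4)(t + 1)(t + 4); at t=6 this is 1680, so t decreases.
s converges to its nearest critical value -3 (a local min of the s-part); t converges to 4. The iterate converges to (-3, 4).

(-3, 4)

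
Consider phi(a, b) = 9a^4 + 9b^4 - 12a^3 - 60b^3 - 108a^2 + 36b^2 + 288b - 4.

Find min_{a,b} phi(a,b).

-754

phi(a,b) separates as P(a) + Q(b) − 4, so its minimum is min P + min Q − 4.
P'(a) = 36a(a - 3)(a + 2) vanishes at a ∈ {-2, 0, 3}; Q'(b) = 36(b - 4)(b - 2)(b + 1) vanishes at b ∈ {-1, 2, 4}.
Local minima of P (where P''>0): P(-2)=-192, P(3)=-567. Local minima of Q: Q(-1)=-183, Q(4)=192.
So the global minimum of phi is P(3) + Q(-1) − 4 = -567 − 183 − 4 = -754, attained at (3, -1).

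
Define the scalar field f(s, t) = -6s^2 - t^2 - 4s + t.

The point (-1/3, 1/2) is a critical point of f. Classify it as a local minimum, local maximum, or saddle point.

local maximum

The Hessian of f is constant: H = [[-12, 0], [0, -2]].
det(H) = (-12)·(-2) − 0² = 24.
det(H) > 0 and tr(H) = -14 < 0, so H is negative definite and the point is a local maximum.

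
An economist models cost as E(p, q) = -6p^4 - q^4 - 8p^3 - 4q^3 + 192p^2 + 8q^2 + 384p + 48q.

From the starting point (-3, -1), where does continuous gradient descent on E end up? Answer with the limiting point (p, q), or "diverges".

E is separable, so gradient descent decouples: p follows -∂E/∂p, q follows -∂E/∂q.
∂E/∂p = -24(p - 4)(p + 1)(p + 4); at p=-3 this is -336, so p increases.
∂E/∂q = -4(q - 2)(q + 2)(q + 3); at q=-1 this is 24, so q decreases.
p converges to its nearest critical value -1 (a local min of the p-part); q converges to -2. The iterate converges to (-1, -2).

(-1, -2)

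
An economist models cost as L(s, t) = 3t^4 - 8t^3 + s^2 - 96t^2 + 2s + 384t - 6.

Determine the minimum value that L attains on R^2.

L(s,t) separates as P(s) + Q(t) − 6, so its minimum is min P + min Q − 6.
P'(s) = 2s + 2 vanishes at s ∈ {-1}; Q'(t) = 12(t - 4)(t - 2)(t + 4) vanishes at t ∈ {-4, 2, 4}.
Local minima of P (where P''>0): P(-1)=-1. Local minima of Q: Q(-4)=-1792, Q(4)=256.
So the global minimum of L is P(-1) + Q(-4) − 6 = -1 − 1792 − 6 = -1799, attained at (-1, -4).

-1799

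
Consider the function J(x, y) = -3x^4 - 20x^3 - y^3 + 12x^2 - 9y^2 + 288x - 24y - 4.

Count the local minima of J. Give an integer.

1

J separates as a function of x plus a function of y, so ∇J=0 decouples.
∂J/∂x = -12(x - 2)(x + 3)(x + 4) = 0 at x ∈ {-4, -3, 2}; ∂J/∂y = -3(y + 2)(y + 4) = 0 at y ∈ {-4, -2}.
The Hessian is diagonal: diag(J_xx, J_yy). Second derivatives: J_xx(-4)=-72, J_xx(-3)=60, J_xx(2)=-360; J_yy(-4)=6, J_yy(-2)=-6.
Local minima occur where both diagonal entries positive: (-3, -4). Count: 1.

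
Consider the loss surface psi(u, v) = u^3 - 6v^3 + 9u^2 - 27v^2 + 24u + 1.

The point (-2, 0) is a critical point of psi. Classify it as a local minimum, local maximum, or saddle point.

saddle point

The mixed partial ∂²psi/∂u∂v is 0, so the Hessian at any point is diag(psi_uu, psi_vv) = diag(6(u + 3), -18(2v + 3)).
At (-2, 0): H = diag(6, -54).
The eigenvalues have opposite signs, so H is indefinite: a saddle point.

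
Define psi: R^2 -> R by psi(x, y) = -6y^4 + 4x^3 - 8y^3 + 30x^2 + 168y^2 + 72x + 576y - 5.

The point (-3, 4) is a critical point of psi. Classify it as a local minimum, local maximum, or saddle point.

The mixed partial ∂²psi/∂x∂y is 0, so the Hessian at any point is diag(psi_xx, psi_yy) = diag(12(2x + 5), 24(-3y^2 - 2y + 14)).
At (-3, 4): H = diag(-12, -1008).
Both eigenvalues are negative, so H is negative definite: a local maximum.

local maximum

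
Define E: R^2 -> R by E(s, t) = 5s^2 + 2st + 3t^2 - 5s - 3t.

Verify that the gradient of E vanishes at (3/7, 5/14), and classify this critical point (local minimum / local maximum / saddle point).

local minimum

∇E = (10s + 2t - 5, 2s + 6t - 3); substituting (3/7, 5/14) gives ∇E = (0, 0), so (3/7, 5/14) is indeed a critical point.
The Hessian of E is constant: H = [[10, 2], [2, 6]].
det(H) = 10·6 − 2² = 56.
det(H) > 0 and tr(H) = 16 > 0, so H is positive definite and the point is a local minimum.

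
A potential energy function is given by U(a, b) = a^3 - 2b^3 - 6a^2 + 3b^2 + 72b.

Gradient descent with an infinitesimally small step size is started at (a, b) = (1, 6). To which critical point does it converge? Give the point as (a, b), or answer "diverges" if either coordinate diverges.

U is separable, so gradient descent decouples: a follows -∂U/∂a, b follows -∂U/∂b.
∂U/∂a = 3a(a - 4); at a=1 this is -9, so a increases.
∂U/∂b = -6(b - 4)(b + 3); at b=6 this is -108, so b increases.
The b-coordinate has no critical point in that direction and runs off to infinity.

diverges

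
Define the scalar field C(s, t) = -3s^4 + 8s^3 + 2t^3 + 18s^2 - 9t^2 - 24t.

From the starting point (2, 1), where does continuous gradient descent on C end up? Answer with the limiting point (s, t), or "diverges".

C is separable, so gradient descent decouples: s follows -∂C/∂s, t follows -∂C/∂t.
∂C/∂s = -12s(s - 3)(s + 1); at s=2 this is 72, so s decreases.
∂C/∂t = 6(t - 4)(t + 1); at t=1 this is -36, so t increases.
s converges to its nearest critical value 0 (a local min of the s-part); t converges to 4. The iterate converges to (0, 4).

(0, 4)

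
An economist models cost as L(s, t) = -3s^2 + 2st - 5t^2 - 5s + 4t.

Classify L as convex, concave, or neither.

concave

L is quadratic, so its Hessian is the constant matrix H = [[-6, 2], [2, -10]].
det(H) = 56, tr(H) = -16.
det(H) > 0 and tr(H) < 0, so H is negative definite everywhere: concave.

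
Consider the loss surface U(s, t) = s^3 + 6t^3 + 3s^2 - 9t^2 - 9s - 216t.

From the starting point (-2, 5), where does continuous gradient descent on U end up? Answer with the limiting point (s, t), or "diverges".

U is separable, so gradient descent decouples: s follows -∂U/∂s, t follows -∂U/∂t.
∂U/∂s = 3(s - 1)(s + 3); at s=-2 this is -9, so s increases.
∂U/∂t = 18(t - 4)(t + 3); at t=5 this is 144, so t decreases.
s converges to its nearest critical value 1 (a local min of the s-part); t converges to 4. The iterate converges to (1, 4).

(1, 4)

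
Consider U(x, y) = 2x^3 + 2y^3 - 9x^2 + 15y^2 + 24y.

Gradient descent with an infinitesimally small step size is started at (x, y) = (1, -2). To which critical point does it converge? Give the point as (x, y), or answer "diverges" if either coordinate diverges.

(3, -1)

U is separable, so gradient descent decouples: x follows -∂U/∂x, y follows -∂U/∂y.
∂U/∂x = 6x(x - 3); at x=1 this is -12, so x increases.
∂U/∂y = 6(y + 1)(y + 4); at y=-2 this is -12, so y increases.
x converges to its nearest critical value 3 (a local min of the x-part); y converges to -1. The iterate converges to (3, -1).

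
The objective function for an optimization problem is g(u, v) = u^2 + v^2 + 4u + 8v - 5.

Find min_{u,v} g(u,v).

-25

g(u,v) separates as P(u) + Q(v) − 5, so its minimum is min P + min Q − 5.
P'(u) = 2u + 4 vanishes at u ∈ {-2}; Q'(v) = 2v + 8 vanishes at v ∈ {-4}.
Local minima of P (where P''>0): P(-2)=-4. Local minima of Q: Q(-4)=-16.
So the global minimum of g is P(-2) + Q(-4) − 5 = -4 − 16 − 5 = -25, attained at (-2, -4).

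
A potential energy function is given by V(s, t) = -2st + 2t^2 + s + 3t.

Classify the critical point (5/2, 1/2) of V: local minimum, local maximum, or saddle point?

saddle point

The Hessian of V is constant: H = [[0, -2], [-2, 4]].
det(H) = 0·4 − (-2)² = -4.
Since det(H) < 0, H is indefinite and the critical point is a saddle point.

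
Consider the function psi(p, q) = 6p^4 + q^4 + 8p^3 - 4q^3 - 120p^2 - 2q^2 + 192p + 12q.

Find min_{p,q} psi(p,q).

psi(p,q) separates as A(p) + B(q), so its minimum is min A + min B.
A'(p) = 24(p - 2)(p - 1)(p + 4) vanishes at p ∈ {-4, 1, 2}; B'(q) = 4(q - 3)(q - 1)(q + 1) vanishes at q ∈ {-1, 1, 3}.
Local minima of A (where A''>0): A(-4)=-1664, A(2)=64. Local minima of B: B(-1)=-9, B(3)=-9.
So the global minimum of psi is A(-4) + B(-1) = -1664 − 9 = -1673, attained at (-4, -1).

-1673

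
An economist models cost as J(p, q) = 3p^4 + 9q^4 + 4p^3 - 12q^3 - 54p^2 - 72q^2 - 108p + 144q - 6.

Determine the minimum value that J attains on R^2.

-801

J(p,q) separates as A(p) + B(q) − 6, so its minimum is min A + min B − 6.
A'(p) = 12(p - 3)(p + 1)(p + 3) vanishes at p ∈ {-3, -1, 3}; B'(q) = 36(q - 2)(q - 1)(q + 2) vanishes at q ∈ {-2, 1, 2}.
Local minima of A (where A''>0): A(-3)=-27, A(3)=-459. Local minima of B: B(-2)=-336, B(2)=48.
So the global minimum of J is A(3) + B(-2) − 6 = -459 − 336 − 6 = -801, attained at (3, -2).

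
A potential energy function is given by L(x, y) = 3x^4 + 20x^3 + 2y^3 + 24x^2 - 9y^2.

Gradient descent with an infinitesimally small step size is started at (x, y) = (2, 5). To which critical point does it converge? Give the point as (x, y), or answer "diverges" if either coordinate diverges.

L is separable, so gradient descent decouples: x follows -∂L/∂x, y follows -∂L/∂y.
∂L/∂x = 12x(x + 1)(x + 4); at x=2 this is 432, so x decreases.
∂L/∂y = 6y(y - 3); at y=5 this is 60, so y decreases.
x converges to its nearest critical value 0 (a local min of the x-part); y converges to 3. The iterate converges to (0, 3).

(0, 3)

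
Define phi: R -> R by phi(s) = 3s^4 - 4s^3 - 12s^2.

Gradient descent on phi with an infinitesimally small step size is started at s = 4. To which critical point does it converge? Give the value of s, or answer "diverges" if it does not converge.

phi'(s) = 12s(s - 2)(s + 1), so phi'(4) = 480.
Gradient descent moves in the -phi' direction, i.e. s is decreasing.
The nearest critical point in that direction is s = 2, where phi'' = 72 > 0 (a local minimum). The iterate converges there.

2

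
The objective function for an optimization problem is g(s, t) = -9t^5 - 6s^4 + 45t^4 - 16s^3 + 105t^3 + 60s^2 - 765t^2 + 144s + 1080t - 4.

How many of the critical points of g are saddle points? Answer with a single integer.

6

g separates as a function of s plus a function of t, so ∇g=0 decouples.
∂g/∂s = -24(s - 2)(s + 1)(s + 3) = 0 at s ∈ {-3, -1, 2}; ∂g/∂t = -45(t - 4)(t - 2)(t - 1)(t + 3) = 0 at t ∈ {-3, 1, 2, 4}.
The Hessian is diagonal: diag(g_ss, g_tt). Second derivatives: g_ss(-3)=-240, g_ss(-1)=144, g_ss(2)=-360; g_tt(-3)=6300, g_tt(1)=-540, g_tt(2)=450, g_tt(4)=-1890.
Saddle points occur where the two diagonal entries have opposite signs: (-3, -3), (-3, 2), (-1, 1), (-1, 4), (2, -3), (2, 2). Count: 6.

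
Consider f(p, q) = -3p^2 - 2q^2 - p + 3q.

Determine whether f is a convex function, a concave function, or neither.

f is quadratic, so its Hessian is the constant matrix H = [[-6, 0], [0, -4]].
det(H) = 24, tr(H) = -10.
det(H) > 0 and tr(H) < 0, so H is negative definite everywhere: concave.

concave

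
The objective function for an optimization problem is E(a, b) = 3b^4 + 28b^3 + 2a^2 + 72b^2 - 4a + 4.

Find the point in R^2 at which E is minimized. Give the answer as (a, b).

E(a,b) separates as P(a) + Q(b) + 4, so its minimum is min P + min Q + 4.
P'(a) = 4a - 4 vanishes at a ∈ {1}; Q'(b) = 12b(b + 3)(b + 4) vanishes at b ∈ {-4, -3, 0}.
Local minima of P (where P''>0): P(1)=-2. Local minima of Q: Q(-4)=128, Q(0)=0.
So the global minimum of E is P(1) + Q(0) + 4 = -2 + 0 + 4 = 2, attained at (1, 0).

(1, 0)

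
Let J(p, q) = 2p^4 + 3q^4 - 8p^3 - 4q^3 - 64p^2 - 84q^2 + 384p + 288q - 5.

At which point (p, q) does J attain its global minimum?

(-4, -4)

J(p,q) separates as A(p) + B(q) − 5, so its minimum is min A + min B − 5.
A'(p) = 8(p - 4)(p - 3)(p + 4) vanishes at p ∈ {-4, 3, 4}; B'(q) = 12(q - 3)(q - 2)(q + 4) vanishes at q ∈ {-4, 2, 3}.
Local minima of A (where A''>0): A(-4)=-1536, A(4)=512. Local minima of B: B(-4)=-1472, B(3)=243.
So the global minimum of J is A(-4) + B(-4) − 5 = -1536 − 1472 − 5 = -3013, attained at (-4, -4).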